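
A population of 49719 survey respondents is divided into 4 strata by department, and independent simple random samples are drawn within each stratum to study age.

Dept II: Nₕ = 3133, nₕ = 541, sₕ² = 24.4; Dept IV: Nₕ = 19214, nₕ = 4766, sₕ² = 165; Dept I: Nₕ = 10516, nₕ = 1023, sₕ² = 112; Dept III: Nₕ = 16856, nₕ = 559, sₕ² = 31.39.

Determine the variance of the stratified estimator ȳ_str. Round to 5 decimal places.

Var(ȳ_str) = Σₕ Wₕ²(1 − fₕ)sₕ²/nₕ with Wₕ = Nₕ/N, N = 49719.
Dept II: Wₕ = 0.06301414; term = 0.06301414²·(1 − 0.17267794)·24.4/541 = 1.4816417 × 10^-4.
Dept IV: Wₕ = 0.38645186; term = 0.38645186²·(1 − 0.24804830)·165/4766 = 0.0038878603.
Dept I: Wₕ = 0.21150868; term = 0.21150868²·(1 − 0.09728033)·112/1023 = 0.0044213172.
Dept III: Wₕ = 0.33902532; term = 0.33902532²·(1 − 0.03316327)·31.39/559 = 0.0062401772.
Sum = 0.014697519.

0.01470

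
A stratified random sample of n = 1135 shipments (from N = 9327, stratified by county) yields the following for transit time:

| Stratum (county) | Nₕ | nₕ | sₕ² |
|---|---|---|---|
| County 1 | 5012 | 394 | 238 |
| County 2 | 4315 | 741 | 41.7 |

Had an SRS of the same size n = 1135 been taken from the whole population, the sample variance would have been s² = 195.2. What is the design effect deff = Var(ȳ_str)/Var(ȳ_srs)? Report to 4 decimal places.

Var(ȳ_str) = Σ Wₕ²(1−fₕ)sₕ²/nₕ with Wₕ = Nₕ/9327:
  County 1: (5012/9327)²·(1−394/5012)·238/394 = 0.16071698
  County 2: (4315/9327)²·(1−741/4315)·41.7/741 = 0.0099762941
  → Var(ȳ_str) = 0.17069327.
Var(ȳ_srs) = (1 − 1135/9327)·195.2/1135 = 0.15105389.
deff = 0.17069327 / 0.15105389 = 1.1300.

1.1300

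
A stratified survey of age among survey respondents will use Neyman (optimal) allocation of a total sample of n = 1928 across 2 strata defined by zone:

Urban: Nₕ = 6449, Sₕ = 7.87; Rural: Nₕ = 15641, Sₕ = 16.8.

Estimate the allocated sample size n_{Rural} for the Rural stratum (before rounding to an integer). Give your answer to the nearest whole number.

1616

Neyman allocation: nₕ = n·NₕSₕ / Σⱼ NⱼSⱼ.
Σ NⱼSⱼ = 6449·7.87 + 15641·16.8 = 313522.43.
n_{Rural} = 1928·15641·16.8 / 313522.43 = 1616.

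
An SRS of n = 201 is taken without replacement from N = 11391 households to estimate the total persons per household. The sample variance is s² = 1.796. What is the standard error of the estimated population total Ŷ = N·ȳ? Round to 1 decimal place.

1067.2

Var(Ŷ) = N²·Var(ȳ) = N²·(1 − n/N)·s²/n.
f = 201/11391 = 0.01764551; Var(ȳ) = 0.98235449·1.796/201 = 0.008777655.
Var(Ŷ) = 11391² · 0.008777655 = 1.1389436 × 10^6.
SE(Ŷ) = √(1.1389436 × 10^6) = 1067.2.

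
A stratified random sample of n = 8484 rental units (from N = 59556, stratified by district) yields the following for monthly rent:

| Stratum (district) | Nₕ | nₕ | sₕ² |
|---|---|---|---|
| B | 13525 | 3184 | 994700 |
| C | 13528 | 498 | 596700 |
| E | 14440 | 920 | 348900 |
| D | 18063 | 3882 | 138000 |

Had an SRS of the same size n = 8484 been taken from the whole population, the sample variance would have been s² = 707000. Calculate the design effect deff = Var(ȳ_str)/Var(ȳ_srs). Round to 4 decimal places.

1.3337

Var(ȳ_str) = Σ Wₕ²(1−fₕ)sₕ²/nₕ with Wₕ = Nₕ/59556:
  B: (13525/59556)²·(1−3184/13525)·994700/3184 = 12.318784
  C: (13528/59556)²·(1−498/13528)·596700/498 = 59.546147
  E: (14440/59556)²·(1−920/14440)·348900/920 = 20.874015
  D: (18063/59556)²·(1−3882/18063)·138000/3882 = 2.5672564
  → Var(ȳ_str) = 95.306202.
Var(ȳ_srs) = (1 − 8484/59556)·707000/8484 = 71.462153.
deff = 95.306202 / 71.462153 = 1.3337.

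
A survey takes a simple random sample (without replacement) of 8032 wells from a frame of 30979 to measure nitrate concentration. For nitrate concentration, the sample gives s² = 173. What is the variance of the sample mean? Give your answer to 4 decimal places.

0.0160

Under SRS without replacement, Var(ȳ) = (1 − f)·s²/n with f = n/N = 8032/30979 = 0.25927241.
Var(ȳ) = (1 − 0.25927241)·173/8032 = 0.74072759·0.021538845 = 0.015954416.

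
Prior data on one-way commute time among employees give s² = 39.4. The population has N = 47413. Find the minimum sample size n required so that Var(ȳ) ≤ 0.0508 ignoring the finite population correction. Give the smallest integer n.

Without fpc, n₀ = s²/D = 39.4/0.0508 = 775.5906.
Rounding up, n = 776.

776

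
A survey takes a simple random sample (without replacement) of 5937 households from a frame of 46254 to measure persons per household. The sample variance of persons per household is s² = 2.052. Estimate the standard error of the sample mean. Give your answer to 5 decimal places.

0.01736

Under SRS without replacement, Var(ȳ) = (1 − f)·s²/n with f = n/N = 5937/46254 = 0.12835647.
Var(ȳ) = (1 − 0.12835647)·2.052/5937 = 0.87164353·3.4562911 × 10^-4 = 3.0126537 × 10^-4.
SE(ȳ) = √(3.0126537 × 10^-4) = 0.01736.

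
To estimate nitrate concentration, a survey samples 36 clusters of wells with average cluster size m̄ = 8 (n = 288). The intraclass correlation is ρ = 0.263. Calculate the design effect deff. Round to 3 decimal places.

2.841

deff = 1 + (8 − 1)·0.263 = 1 + 1.841 = 2.841.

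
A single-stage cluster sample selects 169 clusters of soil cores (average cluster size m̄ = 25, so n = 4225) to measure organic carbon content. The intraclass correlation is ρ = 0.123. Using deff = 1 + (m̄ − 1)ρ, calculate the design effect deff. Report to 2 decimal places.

deff = 1 + (25 − 1)·0.123 = 1 + 2.952 = 3.952.

3.95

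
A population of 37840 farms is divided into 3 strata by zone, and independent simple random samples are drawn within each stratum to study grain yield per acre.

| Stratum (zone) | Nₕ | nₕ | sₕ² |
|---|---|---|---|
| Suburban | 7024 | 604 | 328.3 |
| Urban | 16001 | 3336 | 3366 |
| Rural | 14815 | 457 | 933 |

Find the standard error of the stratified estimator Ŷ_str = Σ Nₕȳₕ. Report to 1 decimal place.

Var(Ŷ_str) = Σₕ Nₕ²(1 − fₕ)sₕ²/nₕ.
Suburban: 7024²·(1 − 604/7024)·328.3/604 = 2.4510574 × 10^7.
Urban: 16001²·(1 − 3336/16001)·3366/3336 = 2.0447508 × 10^8.
Rural: 14815²·(1 − 457/14815)·933/457 = 4.3427122 × 10^8.
Sum = 6.6325687 × 10^8.
SE = √(6.6325687 × 10^8) = 25753.8.

25753.8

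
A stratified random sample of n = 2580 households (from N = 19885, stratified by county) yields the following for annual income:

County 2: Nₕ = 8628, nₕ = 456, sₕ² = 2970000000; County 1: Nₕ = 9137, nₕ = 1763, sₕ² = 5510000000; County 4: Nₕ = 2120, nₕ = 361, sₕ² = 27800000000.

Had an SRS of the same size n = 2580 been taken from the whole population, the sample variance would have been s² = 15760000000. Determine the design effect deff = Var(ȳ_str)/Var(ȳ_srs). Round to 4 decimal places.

Var(ȳ_str) = Σ Wₕ²(1−fₕ)sₕ²/nₕ with Wₕ = Nₕ/19885:
  County 2: (8628/19885)²·(1−456/8628)·2970000000/456 = 1.1613922 × 10^6
  County 1: (9137/19885)²·(1−1763/9137)·5510000000/1763 = 532543.21
  County 4: (2120/19885)²·(1−361/2120)·27800000000/361 = 726253.27
  → Var(ȳ_str) = 2.4201887 × 10^6.
Var(ȳ_srs) = (1 − 2580/19885)·15760000000/2580 = 5.3159699 × 10^6.
deff = (2.4201887 × 10^6) / (5.3159699 × 10^6) = 0.4553.

0.4553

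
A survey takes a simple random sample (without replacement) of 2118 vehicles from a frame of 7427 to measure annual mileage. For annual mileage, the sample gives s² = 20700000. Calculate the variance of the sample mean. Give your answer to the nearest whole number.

Under SRS without replacement, Var(ȳ) = (1 − f)·s²/n with f = n/N = 2118/7427 = 0.28517571.
Var(ȳ) = (1 − 0.28517571)·20700000/2118 = 0.71482429·9773.3711 = 6986.2431.

6986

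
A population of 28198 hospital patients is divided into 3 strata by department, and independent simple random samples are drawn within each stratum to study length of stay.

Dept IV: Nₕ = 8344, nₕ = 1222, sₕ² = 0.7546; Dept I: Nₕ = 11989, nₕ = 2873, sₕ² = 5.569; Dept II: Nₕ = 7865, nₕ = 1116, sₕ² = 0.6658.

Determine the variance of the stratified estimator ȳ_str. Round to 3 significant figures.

Var(ȳ_str) = Σₕ Wₕ²(1 − fₕ)sₕ²/nₕ with Wₕ = Nₕ/N, N = 28198.
Dept IV: Wₕ = 0.29590751; term = 0.29590751²·(1 − 0.14645254)·0.7546/1222 = 4.6151439 × 10^-5.
Dept I: Wₕ = 0.42517200; term = 0.42517200²·(1 − 0.23963633)·5.569/2873 = 2.664356 × 10^-4.
Dept II: Wₕ = 0.27892049; term = 0.27892049²·(1 − 0.14189447)·0.6658/1116 = 3.9827325 × 10^-5.
Sum = 3.5241436 × 10^-4.

3.52 × 10^-4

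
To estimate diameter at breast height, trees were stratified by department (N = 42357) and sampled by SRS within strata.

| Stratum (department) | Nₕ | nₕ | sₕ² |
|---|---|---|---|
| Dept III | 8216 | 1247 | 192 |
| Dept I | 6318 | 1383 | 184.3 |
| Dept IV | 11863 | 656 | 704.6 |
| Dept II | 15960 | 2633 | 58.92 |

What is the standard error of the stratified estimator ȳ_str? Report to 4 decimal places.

Var(ȳ_str) = Σₕ Wₕ²(1 − fₕ)sₕ²/nₕ with Wₕ = Nₕ/N, N = 42357.
Dept III: Wₕ = 0.19397030; term = 0.19397030²·(1 − 0.15177702)·192/1247 = 0.0049137752.
Dept I: Wₕ = 0.14916071; term = 0.14916071²·(1 − 0.21889839)·184.3/1383 = 0.0023158986.
Dept IV: Wₕ = 0.28007177; term = 0.28007177²·(1 − 0.05529799)·704.6/656 = 0.079592531.
Dept II: Wₕ = 0.37679722; term = 0.37679722²·(1 − 0.16497494)·58.92/2633 = 0.002652936.
Sum = 0.089475141.
SE = √(0.089475141) = 0.2991.

0.2991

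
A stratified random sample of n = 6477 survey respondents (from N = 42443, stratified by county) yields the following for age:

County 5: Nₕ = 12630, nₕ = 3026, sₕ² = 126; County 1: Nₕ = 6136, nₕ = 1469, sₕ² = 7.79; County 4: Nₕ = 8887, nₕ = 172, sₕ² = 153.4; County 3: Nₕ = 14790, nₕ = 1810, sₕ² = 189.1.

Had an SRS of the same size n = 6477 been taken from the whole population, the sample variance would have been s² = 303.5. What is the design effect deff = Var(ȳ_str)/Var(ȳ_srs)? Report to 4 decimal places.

Var(ȳ_str) = Σ Wₕ²(1−fₕ)sₕ²/nₕ with Wₕ = Nₕ/42443:
  County 5: (12630/42443)²·(1−3026/12630)·126/3026 = 0.0028037867
  County 1: (6136/42443)²·(1−1469/6136)·7.79/1469 = 8.4299824 × 10^-5
  County 4: (8887/42443)²·(1−172/8887)·153.4/172 = 0.038344876
  County 3: (14790/42443)²·(1−1810/14790)·189.1/1810 = 0.011133807
  → Var(ȳ_str) = 0.05236677.
Var(ȳ_srs) = (1 − 6477/42443)·303.5/6477 = 0.039707346.
deff = 0.05236677 / 0.039707346 = 1.3188.

1.3188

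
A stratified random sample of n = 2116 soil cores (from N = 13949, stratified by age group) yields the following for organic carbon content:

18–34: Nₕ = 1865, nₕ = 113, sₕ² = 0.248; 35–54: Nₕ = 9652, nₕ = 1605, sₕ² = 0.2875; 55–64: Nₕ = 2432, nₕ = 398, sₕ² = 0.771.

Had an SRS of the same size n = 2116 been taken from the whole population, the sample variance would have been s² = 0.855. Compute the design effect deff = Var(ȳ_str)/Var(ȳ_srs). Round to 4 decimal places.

0.4598

Var(ȳ_str) = Σ Wₕ²(1−fₕ)sₕ²/nₕ with Wₕ = Nₕ/13949:
  18–34: (1865/13949)²·(1−113/1865)·0.248/113 = 3.6855306 × 10^-5
  35–54: (9652/13949)²·(1−1605/9652)·0.2875/1605 = 7.1503612 × 10^-5
  55–64: (2432/13949)²·(1−398/2432)·0.771/398 = 4.9249256 × 10^-5
  → Var(ȳ_str) = 1.5760817 × 10^-4.
Var(ȳ_srs) = (1 − 2116/13949)·0.855/2116 = 3.4276956 × 10^-4.
deff = (1.5760817 × 10^-4) / (3.4276956 × 10^-4) = 0.4598.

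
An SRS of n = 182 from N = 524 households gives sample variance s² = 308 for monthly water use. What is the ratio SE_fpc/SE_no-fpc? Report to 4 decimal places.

f = n/N = 182/524 = 0.34732824.
SE_no-fpc = √(s²/n) = 1.3008873; SE_fpc = √((1−f)s²/n) = 1.0509621.
Ratio = √(1−f) = 0.80788103.

0.8079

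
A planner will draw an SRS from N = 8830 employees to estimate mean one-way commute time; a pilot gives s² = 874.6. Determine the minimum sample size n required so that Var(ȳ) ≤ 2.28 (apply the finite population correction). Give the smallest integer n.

Without fpc, n₀ = s²/D = 874.6/2.28 = 383.5965.
With fpc, (1 − n/N)·s²/n ≤ D requires n ≥ n₀/(1 + n₀/N) = 383.5965/(1 + 383.5965/8830) = 367.6259.
Rounding up, n = 368.

368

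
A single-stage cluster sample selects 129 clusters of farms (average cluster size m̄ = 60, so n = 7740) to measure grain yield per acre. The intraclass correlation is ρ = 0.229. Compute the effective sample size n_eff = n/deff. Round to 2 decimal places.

deff = 1 + (60 − 1)·0.229 = 1 + 13.511 = 14.511.
n_eff = 7740 / 14.511 = 533.39.

533.39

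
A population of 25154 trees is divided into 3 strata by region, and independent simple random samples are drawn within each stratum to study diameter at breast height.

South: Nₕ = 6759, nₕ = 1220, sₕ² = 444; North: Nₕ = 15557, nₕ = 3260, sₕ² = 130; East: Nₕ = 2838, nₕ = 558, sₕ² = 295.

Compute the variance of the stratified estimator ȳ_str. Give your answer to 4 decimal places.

0.0390

Var(ȳ_str) = Σₕ Wₕ²(1 − fₕ)sₕ²/nₕ with Wₕ = Nₕ/N, N = 25154.
South: Wₕ = 0.26870478; term = 0.26870478²·(1 − 0.18050007)·444/1220 = 0.021533907.
North: Wₕ = 0.61847022; term = 0.61847022²·(1 − 0.20955197)·130/3260 = 0.012056928.
East: Wₕ = 0.11282500; term = 0.11282500²·(1 − 0.19661734)·295/558 = 0.0054065589.
Sum = 0.038997394.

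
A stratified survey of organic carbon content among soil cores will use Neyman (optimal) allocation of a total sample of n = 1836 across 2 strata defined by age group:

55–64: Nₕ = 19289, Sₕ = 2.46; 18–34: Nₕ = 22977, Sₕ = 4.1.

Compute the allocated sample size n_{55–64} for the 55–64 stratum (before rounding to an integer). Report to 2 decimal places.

Neyman allocation: nₕ = n·NₕSₕ / Σⱼ NⱼSⱼ.
Σ NⱼSⱼ = 19289·2.46 + 22977·4.1 = 141656.64.
n_{55–64} = 1836·19289·2.46 / 141656.64 = 615.01.

615.01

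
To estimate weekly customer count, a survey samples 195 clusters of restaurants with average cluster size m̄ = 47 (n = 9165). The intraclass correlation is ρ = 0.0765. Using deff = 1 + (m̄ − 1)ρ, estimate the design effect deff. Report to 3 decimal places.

4.519

deff = 1 + (47 − 1)·0.0765 = 1 + 3.519 = 4.519.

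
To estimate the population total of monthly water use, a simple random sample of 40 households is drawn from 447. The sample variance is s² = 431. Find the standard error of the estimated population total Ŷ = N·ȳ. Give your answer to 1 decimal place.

Var(Ŷ) = N²·Var(ȳ) = N²·(1 − n/N)·s²/n.
f = 40/447 = 0.08948546; Var(ȳ) = 0.91051454·431/40 = 9.8107942.
Var(Ŷ) = 447² · 9.8107942 = 1.960285 × 10^6.
SE(Ŷ) = √(1.960285 × 10^6) = 1400.1.

1400.1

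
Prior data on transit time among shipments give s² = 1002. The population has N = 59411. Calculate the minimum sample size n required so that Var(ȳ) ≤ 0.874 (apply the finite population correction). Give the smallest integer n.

1125

Without fpc, n₀ = s²/D = 1002/0.874 = 1146.4531.
With fpc, (1 − n/N)·s²/n ≤ D requires n ≥ n₀/(1 + n₀/N) = 1146.4531/(1 + 1146.4531/59411) = 1124.7488.
Rounding up, n = 1125.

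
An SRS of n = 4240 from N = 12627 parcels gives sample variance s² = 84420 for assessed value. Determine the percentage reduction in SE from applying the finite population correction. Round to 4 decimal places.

18.5008

f = n/N = 4240/12627 = 0.33578839.
SE_no-fpc = √(s²/n) = 4.4621046; SE_fpc = √((1−f)s²/n) = 3.6365786.
Ratio = √(1−f) = 0.81499179. Reduction = 100·(1 − 0.81499179) = 18.5008%.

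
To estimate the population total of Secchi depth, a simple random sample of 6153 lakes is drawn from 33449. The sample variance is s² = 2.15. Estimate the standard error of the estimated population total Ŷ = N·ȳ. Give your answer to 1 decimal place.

Var(Ŷ) = N²·Var(ȳ) = N²·(1 − n/N)·s²/n.
f = 6153/33449 = 0.18395169; Var(ȳ) = 0.81604831·2.15/6153 = 2.8514609 × 10^-4.
Var(Ŷ) = 33449² · (2.8514609 × 10^-4) = 319031.6.
SE(Ŷ) = √(319031.6) = 564.8.

564.8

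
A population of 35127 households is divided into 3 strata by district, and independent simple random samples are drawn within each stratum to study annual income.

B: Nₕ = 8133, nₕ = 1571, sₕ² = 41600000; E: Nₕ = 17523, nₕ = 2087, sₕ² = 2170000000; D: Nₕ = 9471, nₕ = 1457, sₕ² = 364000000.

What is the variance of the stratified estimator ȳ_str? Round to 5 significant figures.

244440

Var(ȳ_str) = Σₕ Wₕ²(1 − fₕ)sₕ²/nₕ with Wₕ = Nₕ/N, N = 35127.
B: Wₕ = 0.23153130; term = 0.23153130²·(1 − 0.19316365)·41600000/1571 = 1145.3073.
E: Wₕ = 0.49884704; term = 0.49884704²·(1 − 0.11910061)·2170000000/2087 = 227928.37.
D: Wₕ = 0.26962166; term = 0.26962166²·(1 − 0.15383803)·364000000/1457 = 15367.559.
Sum = 244441.24.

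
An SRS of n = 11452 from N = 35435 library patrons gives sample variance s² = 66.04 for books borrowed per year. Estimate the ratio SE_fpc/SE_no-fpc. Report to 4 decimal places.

0.8227

f = n/N = 11452/35435 = 0.32318329.
SE_no-fpc = √(s²/n) = 0.075938648; SE_fpc = √((1−f)s²/n) = 0.062473868.
Ratio = √(1−f) = 0.82268871.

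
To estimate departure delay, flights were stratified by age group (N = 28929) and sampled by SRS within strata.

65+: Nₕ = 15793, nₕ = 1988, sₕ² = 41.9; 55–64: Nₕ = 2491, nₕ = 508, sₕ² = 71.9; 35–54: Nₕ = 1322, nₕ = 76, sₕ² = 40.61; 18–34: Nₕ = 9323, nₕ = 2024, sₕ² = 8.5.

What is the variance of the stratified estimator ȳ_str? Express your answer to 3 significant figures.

0.00772

Var(ȳ_str) = Σₕ Wₕ²(1 − fₕ)sₕ²/nₕ with Wₕ = Nₕ/N, N = 28929.
65+: Wₕ = 0.54592278; term = 0.54592278²·(1 − 0.12587855)·41.9/1988 = 0.0054907522.
55–64: Wₕ = 0.08610737; term = 0.08610737²·(1 − 0.20393416)·71.9/508 = 8.3540059 × 10^-4.
35–54: Wₕ = 0.04569809; term = 0.04569809²·(1 − 0.05748865)·40.61/76 = 0.0010517246.
18–34: Wₕ = 0.32227177; term = 0.32227177²·(1 − 0.21709750)·8.5/2024 = 3.4147634 × 10^-4.
Sum = 0.0077193537.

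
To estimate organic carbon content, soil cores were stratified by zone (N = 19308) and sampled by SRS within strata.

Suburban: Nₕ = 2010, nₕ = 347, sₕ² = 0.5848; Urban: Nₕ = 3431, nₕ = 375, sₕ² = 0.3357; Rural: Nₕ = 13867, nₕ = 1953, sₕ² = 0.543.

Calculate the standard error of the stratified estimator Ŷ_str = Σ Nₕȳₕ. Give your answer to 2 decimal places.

246.89

Var(Ŷ_str) = Σₕ Nₕ²(1 − fₕ)sₕ²/nₕ.
Suburban: 2010²·(1 − 347/2010)·0.5848/347 = 5633.343.
Urban: 3431²·(1 − 375/3431)·0.3357/375 = 9386.2937.
Rural: 13867²·(1 − 1953/13867)·0.543/1953 = 45934.363.
Sum = 60954.
SE = √(60954) = 246.89.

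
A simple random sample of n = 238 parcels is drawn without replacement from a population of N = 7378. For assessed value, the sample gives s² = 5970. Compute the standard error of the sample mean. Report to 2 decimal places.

4.93

Under SRS without replacement, Var(ȳ) = (1 − f)·s²/n with f = n/N = 238/7378 = 0.03225806.
Var(ȳ) = (1 − 0.03225806)·5970/238 = 0.96774194·25.084034 = 24.274871.
SE(ȳ) = √(24.274871) = 4.93.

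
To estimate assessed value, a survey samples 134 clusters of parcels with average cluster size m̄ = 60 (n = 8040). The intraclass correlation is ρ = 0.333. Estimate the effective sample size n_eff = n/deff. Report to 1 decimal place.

389.4

deff = 1 + (60 − 1)·0.333 = 1 + 19.647 = 20.647.
n_eff = 8040 / 20.647 = 389.4.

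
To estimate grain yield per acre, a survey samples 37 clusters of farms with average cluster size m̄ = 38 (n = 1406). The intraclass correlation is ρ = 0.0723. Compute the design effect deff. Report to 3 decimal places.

3.675

deff = 1 + (38 − 1)·0.0723 = 1 + 2.6751 = 3.6751.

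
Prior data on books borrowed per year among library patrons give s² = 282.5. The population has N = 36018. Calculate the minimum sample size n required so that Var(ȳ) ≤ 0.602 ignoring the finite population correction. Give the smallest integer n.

470

Without fpc, n₀ = s²/D = 282.5/0.602 = 469.2691.
Rounding up, n = 470.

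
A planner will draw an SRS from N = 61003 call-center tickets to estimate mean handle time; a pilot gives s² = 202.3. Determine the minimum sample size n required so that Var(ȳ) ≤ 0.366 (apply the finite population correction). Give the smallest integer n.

Without fpc, n₀ = s²/D = 202.3/0.366 = 552.7322.
With fpc, (1 − n/N)·s²/n ≤ D requires n ≥ n₀/(1 + n₀/N) = 552.7322/(1 + 552.7322/61003) = 547.7690.
Rounding up, n = 548.

548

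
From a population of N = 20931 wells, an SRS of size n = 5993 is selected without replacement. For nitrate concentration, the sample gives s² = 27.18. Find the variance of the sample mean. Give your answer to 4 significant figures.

Under SRS without replacement, Var(ȳ) = (1 − f)·s²/n with f = n/N = 5993/20931 = 0.28632172.
Var(ȳ) = (1 − 0.28632172)·27.18/5993 = 0.71367828·0.0045352912 = 0.0032367388.

0.003237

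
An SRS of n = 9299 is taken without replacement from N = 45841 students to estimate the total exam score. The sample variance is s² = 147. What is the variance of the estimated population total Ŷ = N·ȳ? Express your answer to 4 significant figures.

2.648 × 10^7

Var(Ŷ) = N²·Var(ȳ) = N²·(1 − n/N)·s²/n.
f = 9299/45841 = 0.20285334; Var(ȳ) = 0.79714666·147/9299 = 0.012601415.
Var(Ŷ) = 45841² · 0.012601415 = 2.6480579 × 10^7.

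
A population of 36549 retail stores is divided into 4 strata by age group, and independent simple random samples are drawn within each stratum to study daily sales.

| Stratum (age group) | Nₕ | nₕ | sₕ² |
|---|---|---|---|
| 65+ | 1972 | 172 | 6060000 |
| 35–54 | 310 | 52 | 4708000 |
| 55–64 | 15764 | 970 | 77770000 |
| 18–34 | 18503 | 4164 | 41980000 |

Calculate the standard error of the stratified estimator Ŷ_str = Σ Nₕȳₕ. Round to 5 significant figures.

4.6373 × 10^6

Var(Ŷ_str) = Σₕ Nₕ²(1 − fₕ)sₕ²/nₕ.
65+: 1972²·(1 − 172/1972)·6060000/172 = 1.2506149 × 10^11.
35–54: 310²·(1 − 52/310)·4708000/52 = 7.2412662 × 10^9.
55–64: 15764²·(1 − 970/15764)·77770000/970 = 1.8697882 × 10^13.
18–34: 18503²·(1 − 4164/18503)·41980000/4164 = 2.6748087 × 10^12.
Sum = 2.1504993 × 10^13.
SE = √(2.1504993 × 10^13) = 4.6373 × 10^6.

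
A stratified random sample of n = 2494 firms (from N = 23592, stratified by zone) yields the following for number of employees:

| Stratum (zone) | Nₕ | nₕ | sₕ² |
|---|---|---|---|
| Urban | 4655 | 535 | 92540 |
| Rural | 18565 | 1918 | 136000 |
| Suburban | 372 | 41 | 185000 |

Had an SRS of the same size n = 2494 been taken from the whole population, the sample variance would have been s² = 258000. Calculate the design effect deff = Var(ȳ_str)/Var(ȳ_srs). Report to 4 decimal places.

0.5008

Var(ȳ_str) = Σ Wₕ²(1−fₕ)sₕ²/nₕ with Wₕ = Nₕ/23592:
  Urban: (4655/23592)²·(1−535/4655)·92540/535 = 5.960231
  Rural: (18565/23592)²·(1−1918/18565)·136000/1918 = 39.372385
  Suburban: (372/23592)²·(1−41/372)·185000/41 = 0.99822694
  → Var(ȳ_str) = 46.330843.
Var(ȳ_srs) = (1 − 2494/23592)·258000/2494 = 92.512365.
deff = 46.330843 / 92.512365 = 0.5008.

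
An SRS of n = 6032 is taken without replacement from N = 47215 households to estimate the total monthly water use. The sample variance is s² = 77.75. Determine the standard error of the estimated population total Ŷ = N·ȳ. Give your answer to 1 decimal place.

5006.3

Var(Ŷ) = N²·Var(ȳ) = N²·(1 − n/N)·s²/n.
f = 6032/47215 = 0.12775601; Var(ȳ) = 0.87224399·77.75/6032 = 0.011242866.
Var(Ŷ) = 47215² · 0.011242866 = 2.5063229 × 10^7.
SE(Ŷ) = √(2.5063229 × 10^7) = 5006.3.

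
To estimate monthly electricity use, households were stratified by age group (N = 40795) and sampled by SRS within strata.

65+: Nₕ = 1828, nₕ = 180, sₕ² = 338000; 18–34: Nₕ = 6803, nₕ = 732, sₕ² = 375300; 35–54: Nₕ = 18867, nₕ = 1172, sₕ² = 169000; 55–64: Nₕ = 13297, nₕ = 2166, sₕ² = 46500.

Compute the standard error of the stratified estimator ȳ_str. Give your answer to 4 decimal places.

6.8526

Var(ȳ_str) = Σₕ Wₕ²(1 − fₕ)sₕ²/nₕ with Wₕ = Nₕ/N, N = 40795.
65+: Wₕ = 0.04480941; term = 0.04480941²·(1 − 0.09846827)·338000/180 = 3.3990983.
18–34: Wₕ = 0.16676063; term = 0.16676063²·(1 − 0.10759959)·375300/732 = 12.723726.
35–54: Wₕ = 0.46248315; term = 0.46248315²·(1 − 0.06211904)·169000/1172 = 28.926683.
55–64: Wₕ = 0.32594681; term = 0.32594681²·(1 − 0.16289389)·46500/2166 = 1.909275.
Sum = 46.958782.
SE = √(46.958782) = 6.8526.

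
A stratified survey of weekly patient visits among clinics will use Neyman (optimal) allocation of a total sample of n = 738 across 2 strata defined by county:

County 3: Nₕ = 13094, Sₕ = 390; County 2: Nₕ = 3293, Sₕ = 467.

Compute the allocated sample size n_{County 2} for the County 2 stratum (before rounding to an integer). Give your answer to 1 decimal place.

Neyman allocation: nₕ = n·NₕSₕ / Σⱼ NⱼSⱼ.
Σ NⱼSⱼ = 13094·390 + 3293·467 = 6.644491 × 10^6.
n_{County 2} = 738·3293·467 / (6.644491 × 10^6) = 170.8.

170.8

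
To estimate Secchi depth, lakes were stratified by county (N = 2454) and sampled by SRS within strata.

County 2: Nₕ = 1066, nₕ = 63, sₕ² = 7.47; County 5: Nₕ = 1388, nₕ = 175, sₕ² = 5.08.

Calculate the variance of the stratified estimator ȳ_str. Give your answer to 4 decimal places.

0.0292

Var(ȳ_str) = Σₕ Wₕ²(1 − fₕ)sₕ²/nₕ with Wₕ = Nₕ/N, N = 2454.
County 2: Wₕ = 0.43439283; term = 0.43439283²·(1 − 0.05909944)·7.47/63 = 0.021051792.
County 5: Wₕ = 0.56560717; term = 0.56560717²·(1 − 0.12608069)·5.08/175 = 0.0081157155.
Sum = 0.029167508.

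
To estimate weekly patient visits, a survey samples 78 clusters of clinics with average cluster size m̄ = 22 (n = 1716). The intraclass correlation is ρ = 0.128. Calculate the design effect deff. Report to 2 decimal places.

deff = 1 + (22 − 1)·0.128 = 1 + 2.688 = 3.688.

3.69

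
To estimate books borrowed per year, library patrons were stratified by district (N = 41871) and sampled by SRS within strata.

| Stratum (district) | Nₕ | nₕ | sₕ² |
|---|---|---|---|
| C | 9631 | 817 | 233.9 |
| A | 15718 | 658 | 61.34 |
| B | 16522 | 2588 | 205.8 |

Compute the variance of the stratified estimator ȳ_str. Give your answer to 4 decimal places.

Var(ȳ_str) = Σₕ Wₕ²(1 − fₕ)sₕ²/nₕ with Wₕ = Nₕ/N, N = 41871.
C: Wₕ = 0.23001600; term = 0.23001600²·(1 − 0.08483024)·233.9/817 = 0.013862001.
A: Wₕ = 0.37539108; term = 0.37539108²·(1 − 0.04186283)·61.34/658 = 0.012586746.
B: Wₕ = 0.39459292; term = 0.39459292²·(1 − 0.15663963)·205.8/2588 = 0.01044222.
Sum = 0.036890967.

0.0369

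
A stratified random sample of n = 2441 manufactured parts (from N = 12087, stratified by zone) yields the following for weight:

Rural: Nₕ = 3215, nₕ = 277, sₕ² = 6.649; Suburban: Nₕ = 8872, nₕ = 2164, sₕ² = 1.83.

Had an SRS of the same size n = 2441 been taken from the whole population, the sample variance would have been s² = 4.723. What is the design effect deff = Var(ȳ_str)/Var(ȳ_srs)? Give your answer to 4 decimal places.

1.2282

Var(ȳ_str) = Σ Wₕ²(1−fₕ)sₕ²/nₕ with Wₕ = Nₕ/12087:
  Rural: (3215/12087)²·(1−277/3215)·6.649/277 = 0.0015519306
  Suburban: (8872/12087)²·(1−2164/8872)·1.83/2164 = 3.4448584 × 10^-4
  → Var(ȳ_str) = 0.0018964164.
Var(ȳ_srs) = (1 − 2441/12087)·4.723/2441 = 0.0015441124.
deff = 0.0018964164 / 0.0015441124 = 1.2282.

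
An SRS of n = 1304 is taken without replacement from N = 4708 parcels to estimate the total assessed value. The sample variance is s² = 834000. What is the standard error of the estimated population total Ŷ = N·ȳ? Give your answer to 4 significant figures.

Var(Ŷ) = N²·Var(ȳ) = N²·(1 − n/N)·s²/n.
f = 1304/4708 = 0.27697536; Var(ȳ) = 0.72302464·834000/1304 = 462.42527.
Var(Ŷ) = 4708² · 462.42527 = 1.0249778 × 10^10.
SE(Ŷ) = √(1.0249778 × 10^10) = 101200.

101200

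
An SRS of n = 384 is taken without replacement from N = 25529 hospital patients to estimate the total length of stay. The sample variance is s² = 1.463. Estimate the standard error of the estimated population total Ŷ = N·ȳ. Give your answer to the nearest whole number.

1564

Var(Ŷ) = N²·Var(ȳ) = N²·(1 − n/N)·s²/n.
f = 384/25529 = 0.01504172; Var(ȳ) = 0.98495828·1.463/384 = 0.0037525885.
Var(Ŷ) = 25529² · 0.0037525885 = 2.4456739 × 10^6.
SE(Ŷ) = √(2.4456739 × 10^6) = 1564.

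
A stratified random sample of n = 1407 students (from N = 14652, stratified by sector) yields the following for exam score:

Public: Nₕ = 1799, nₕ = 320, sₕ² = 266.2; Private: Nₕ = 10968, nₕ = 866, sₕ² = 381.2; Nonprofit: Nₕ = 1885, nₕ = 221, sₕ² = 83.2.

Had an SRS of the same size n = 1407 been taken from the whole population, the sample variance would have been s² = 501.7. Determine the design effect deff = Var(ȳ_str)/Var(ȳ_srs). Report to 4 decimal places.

0.7539

Var(ȳ_str) = Σ Wₕ²(1−fₕ)sₕ²/nₕ with Wₕ = Nₕ/14652:
  Public: (1799/14652)²·(1−320/1799)·266.2/320 = 0.010310117
  Private: (10968/14652)²·(1−866/10968)·381.2/866 = 0.22718308
  Nonprofit: (1885/14652)²·(1−221/1885)·83.2/221 = 0.0055004967
  → Var(ȳ_str) = 0.24299369.
Var(ȳ_srs) = (1 − 1407/14652)·501.7/1407 = 0.32233321.
deff = 0.24299369 / 0.32233321 = 0.7539.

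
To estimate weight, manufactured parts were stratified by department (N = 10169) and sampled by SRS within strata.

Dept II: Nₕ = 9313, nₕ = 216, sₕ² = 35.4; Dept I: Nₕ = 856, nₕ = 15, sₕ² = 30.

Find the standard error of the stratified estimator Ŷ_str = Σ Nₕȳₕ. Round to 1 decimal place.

Var(Ŷ_str) = Σₕ Nₕ²(1 − fₕ)sₕ²/nₕ.
Dept II: 9313²·(1 − 216/9313)·35.4/216 = 1.3884726 × 10^7.
Dept I: 856²·(1 − 15/856)·30/15 = 1.439792 × 10^6.
Sum = 1.5324518 × 10^7.
SE = √(1.5324518 × 10^7) = 3914.7.

3914.7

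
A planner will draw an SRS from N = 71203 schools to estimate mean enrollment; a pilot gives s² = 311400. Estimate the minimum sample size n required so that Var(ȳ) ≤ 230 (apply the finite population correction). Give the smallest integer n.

Without fpc, n₀ = s²/D = 311400/230 = 1353.9130.
With fpc, (1 − n/N)·s²/n ≤ D requires n ≥ n₀/(1 + n₀/N) = 1353.9130/(1 + 1353.9130/71203) = 1328.6490.
Rounding up, n = 1329.

1329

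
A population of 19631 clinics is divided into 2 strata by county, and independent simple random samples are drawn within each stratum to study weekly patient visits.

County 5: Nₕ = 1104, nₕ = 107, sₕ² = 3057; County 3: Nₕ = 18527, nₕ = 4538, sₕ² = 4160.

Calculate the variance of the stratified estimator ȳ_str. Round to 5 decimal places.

Var(ȳ_str) = Σₕ Wₕ²(1 − fₕ)sₕ²/nₕ with Wₕ = Nₕ/N, N = 19631.
County 5: Wₕ = 0.05623758; term = 0.05623758²·(1 − 0.09692029)·3057/107 = 0.081600167.
County 3: Wₕ = 0.94376242; term = 0.94376242²·(1 − 0.24493982)·4160/4538 = 0.61650381.
Sum = 0.69810398.

0.69810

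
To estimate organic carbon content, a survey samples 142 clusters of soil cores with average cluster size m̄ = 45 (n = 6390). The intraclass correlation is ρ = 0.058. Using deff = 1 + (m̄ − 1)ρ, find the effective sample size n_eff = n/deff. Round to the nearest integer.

1799

deff = 1 + (45 − 1)·0.058 = 1 + 2.552 = 3.552.
n_eff = 6390 / 3.552 = 1799.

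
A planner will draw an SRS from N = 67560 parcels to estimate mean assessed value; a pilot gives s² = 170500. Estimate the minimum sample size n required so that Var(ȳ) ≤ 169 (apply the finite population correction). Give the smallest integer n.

995

Without fpc, n₀ = s²/D = 170500/169 = 1008.8757.
With fpc, (1 − n/N)·s²/n ≤ D requires n ≥ n₀/(1 + n₀/N) = 1008.8757/(1 + 1008.8757/67560) = 994.0318.
Rounding up, n = 995.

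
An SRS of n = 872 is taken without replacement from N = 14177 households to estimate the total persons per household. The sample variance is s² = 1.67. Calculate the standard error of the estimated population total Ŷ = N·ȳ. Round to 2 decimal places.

601.03

Var(Ŷ) = N²·Var(ȳ) = N²·(1 − n/N)·s²/n.
f = 872/14177 = 0.06150808; Var(ȳ) = 0.93849192·1.67/872 = 0.0017973412.
Var(Ŷ) = 14177² · 0.0017973412 = 361242.81.
SE(Ŷ) = √(361242.81) = 601.03.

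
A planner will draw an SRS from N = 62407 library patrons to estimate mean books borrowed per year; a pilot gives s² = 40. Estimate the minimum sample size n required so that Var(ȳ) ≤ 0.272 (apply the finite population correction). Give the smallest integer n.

Without fpc, n₀ = s²/D = 40/0.272 = 147.0588.
With fpc, (1 − n/N)·s²/n ≤ D requires n ≥ n₀/(1 + n₀/N) = 147.0588/(1 + 147.0588/62407) = 146.7131.
Rounding up, n = 147.

147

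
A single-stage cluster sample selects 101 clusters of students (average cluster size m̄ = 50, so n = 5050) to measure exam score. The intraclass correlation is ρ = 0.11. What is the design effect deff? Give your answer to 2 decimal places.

6.39

deff = 1 + (50 − 1)·0.11 = 1 + 5.39 = 6.39.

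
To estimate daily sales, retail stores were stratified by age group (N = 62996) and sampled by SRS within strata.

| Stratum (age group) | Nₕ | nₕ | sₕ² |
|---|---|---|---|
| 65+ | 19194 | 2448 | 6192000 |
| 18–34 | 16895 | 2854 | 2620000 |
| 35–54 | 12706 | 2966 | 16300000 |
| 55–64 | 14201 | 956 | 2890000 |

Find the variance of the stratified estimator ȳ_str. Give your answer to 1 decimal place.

Var(ȳ_str) = Σₕ Wₕ²(1 − fₕ)sₕ²/nₕ with Wₕ = Nₕ/N, N = 62996.
65+: Wₕ = 0.30468601; term = 0.30468601²·(1 − 0.12753986)·6192000/2448 = 204.86613.
18–34: Wₕ = 0.26819163; term = 0.26819163²·(1 − 0.16892572)·2620000/2854 = 54.875389.
35–54: Wₕ = 0.20169535; term = 0.20169535²·(1 − 0.23343302)·16300000/2966 = 171.37928.
55–64: Wₕ = 0.22542701; term = 0.22542701²·(1 − 0.06731920)·2890000/956 = 143.27978.
Sum = 574.40058.

574.4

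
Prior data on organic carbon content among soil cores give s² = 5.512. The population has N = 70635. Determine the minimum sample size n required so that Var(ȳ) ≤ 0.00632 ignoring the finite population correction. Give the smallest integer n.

Without fpc, n₀ = s²/D = 5.512/0.00632 = 872.1519.
Rounding up, n = 873.

873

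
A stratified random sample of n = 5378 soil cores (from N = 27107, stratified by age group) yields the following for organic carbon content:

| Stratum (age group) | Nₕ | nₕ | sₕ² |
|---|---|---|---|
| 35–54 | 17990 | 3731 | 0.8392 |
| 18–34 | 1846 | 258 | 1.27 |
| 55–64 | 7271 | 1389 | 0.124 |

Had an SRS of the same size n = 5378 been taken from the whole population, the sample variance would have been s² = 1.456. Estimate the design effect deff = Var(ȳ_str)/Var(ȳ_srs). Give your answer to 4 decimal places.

0.4763

Var(ȳ_str) = Σ Wₕ²(1−fₕ)sₕ²/nₕ with Wₕ = Nₕ/27107:
  35–54: (17990/27107)²·(1−3731/17990)·0.8392/3731 = 7.852312 × 10^-5
  18–34: (1846/27107)²·(1−258/1846)·1.27/258 = 1.9638273 × 10^-5
  55–64: (7271/27107)²·(1−1389/7271)·0.124/1389 = 5.1960784 × 10^-6
  → Var(ȳ_str) = 1.0335747 × 10^-4.
Var(ȳ_srs) = (1 − 5378/27107)·1.456/5378 = 2.1701955 × 10^-4.
deff = (1.0335747 × 10^-4) / (2.1701955 × 10^-4) = 0.4763.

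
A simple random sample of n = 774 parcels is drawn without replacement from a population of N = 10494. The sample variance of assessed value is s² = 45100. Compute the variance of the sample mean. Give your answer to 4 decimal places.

Under SRS without replacement, Var(ȳ) = (1 − f)·s²/n with f = n/N = 774/10494 = 0.07375643.
Var(ȳ) = (1 − 0.07375643)·45100/774 = 0.92624357·58.268734 = 53.97104.

53.9710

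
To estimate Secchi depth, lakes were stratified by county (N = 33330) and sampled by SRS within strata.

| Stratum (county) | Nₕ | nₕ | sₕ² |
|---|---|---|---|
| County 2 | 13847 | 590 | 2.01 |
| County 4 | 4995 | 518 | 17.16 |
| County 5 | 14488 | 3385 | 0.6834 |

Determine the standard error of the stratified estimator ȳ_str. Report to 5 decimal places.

0.03548

Var(ȳ_str) = Σₕ Wₕ²(1 − fₕ)sₕ²/nₕ with Wₕ = Nₕ/N, N = 33330.
County 2: Wₕ = 0.41545155; term = 0.41545155²·(1 − 0.04260851)·2.01/590 = 5.6295589 × 10^-4.
County 4: Wₕ = 0.14986499; term = 0.14986499²·(1 − 0.10370370)·17.16/518 = 6.6686739 × 10^-4.
County 5: Wₕ = 0.43468347; term = 0.43468347²·(1 − 0.23364163)·0.6834/3385 = 2.9234418 × 10^-5.
Sum = 0.0012590577.
SE = √(0.0012590577) = 0.03548.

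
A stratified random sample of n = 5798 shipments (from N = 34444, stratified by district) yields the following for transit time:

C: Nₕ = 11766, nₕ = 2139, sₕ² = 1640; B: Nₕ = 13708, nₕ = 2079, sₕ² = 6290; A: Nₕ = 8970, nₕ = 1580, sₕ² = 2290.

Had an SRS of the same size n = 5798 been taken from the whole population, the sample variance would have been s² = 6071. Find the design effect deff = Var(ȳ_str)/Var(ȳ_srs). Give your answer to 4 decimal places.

Var(ȳ_str) = Σ Wₕ²(1−fₕ)sₕ²/nₕ with Wₕ = Nₕ/34444:
  C: (11766/34444)²·(1−2139/11766)·1640/2139 = 0.073202467
  B: (13708/34444)²·(1−2079/13708)·6290/2079 = 0.40652332
  A: (8970/34444)²·(1−1580/8970)·2290/1580 = 0.080981929
  → Var(ȳ_str) = 0.56070772.
Var(ȳ_srs) = (1 − 5798/34444)·6071/5798 = 0.87082809.
deff = 0.56070772 / 0.87082809 = 0.6439.

0.6439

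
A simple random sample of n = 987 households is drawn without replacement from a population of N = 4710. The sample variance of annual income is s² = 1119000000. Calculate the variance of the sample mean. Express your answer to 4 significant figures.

Under SRS without replacement, Var(ȳ) = (1 − f)·s²/n with f = n/N = 987/4710 = 0.20955414.
Var(ȳ) = (1 − 0.20955414)·1119000000/987 = 0.79044586·1.1337386 × 10^6 = 896158.98.

896200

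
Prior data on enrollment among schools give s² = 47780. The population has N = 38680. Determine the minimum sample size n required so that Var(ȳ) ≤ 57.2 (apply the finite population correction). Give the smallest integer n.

Without fpc, n₀ = s²/D = 47780/57.2 = 835.3147.
With fpc, (1 − n/N)·s²/n ≤ D requires n ≥ n₀/(1 + n₀/N) = 835.3147/(1 + 835.3147/38680) = 817.6570.
Rounding up, n = 818.

818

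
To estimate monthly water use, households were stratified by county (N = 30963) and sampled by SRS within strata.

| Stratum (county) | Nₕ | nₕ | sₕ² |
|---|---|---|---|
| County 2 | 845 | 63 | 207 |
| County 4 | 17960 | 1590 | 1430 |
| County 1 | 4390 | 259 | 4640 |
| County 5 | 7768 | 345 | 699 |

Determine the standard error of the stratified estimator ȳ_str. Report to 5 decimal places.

0.85955

Var(ȳ_str) = Σₕ Wₕ²(1 − fₕ)sₕ²/nₕ with Wₕ = Nₕ/N, N = 30963.
County 2: Wₕ = 0.02729064; term = 0.02729064²·(1 − 0.07455621)·207/63 = 0.0022646818.
County 4: Wₕ = 0.58004715; term = 0.58004715²·(1 − 0.08853007)·1430/1590 = 0.27580864.
County 1: Wₕ = 0.14178213; term = 0.14178213²·(1 − 0.05899772)·4640/259 = 0.33888463.
County 5: Wₕ = 0.25088008; term = 0.25088008²·(1 − 0.04441298)·699/345 = 0.12185986.
Sum = 0.73881781.
SE = √(0.73881781) = 0.85955.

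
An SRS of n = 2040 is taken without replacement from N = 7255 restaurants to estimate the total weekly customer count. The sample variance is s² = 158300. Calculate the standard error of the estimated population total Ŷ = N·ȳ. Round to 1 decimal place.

54184.0

Var(Ŷ) = N²·Var(ȳ) = N²·(1 − n/N)·s²/n.
f = 2040/7255 = 0.28118539; Var(ȳ) = 0.71881461·158300/2040 = 55.778604.
Var(Ŷ) = 7255² · 55.778604 = 2.9359082 × 10^9.
SE(Ŷ) = √(2.9359082 × 10^9) = 54184.0.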